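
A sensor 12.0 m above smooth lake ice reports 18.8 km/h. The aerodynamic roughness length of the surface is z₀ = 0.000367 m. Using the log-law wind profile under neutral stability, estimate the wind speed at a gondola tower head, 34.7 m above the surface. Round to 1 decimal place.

20.7 km/h

Log law: V(z) ∝ ln(z/z₀), so V₂/V₁ = ln(z₂/z₀) / ln(z₁/z₀).
ln(34.7/0.000367) = 11.4569, ln(12.0/0.000367) = 10.3951
V₂ = 18.8 × 11.4569/10.3951 = 18.8 × 1.1021 = 20.7204 km/h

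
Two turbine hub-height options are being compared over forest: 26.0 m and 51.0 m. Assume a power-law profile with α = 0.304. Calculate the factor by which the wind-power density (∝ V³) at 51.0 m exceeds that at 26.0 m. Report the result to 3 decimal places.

1.849

Speed ratio: V_B/V_A = (z_B/z_A)^α = (51.0/26.0)^0.304 = (1.9615)^0.304 = 1.22730
Power-density ratio: P_B/P_A = (V_B/V_A)³ = (1.22730)³ = 1.84862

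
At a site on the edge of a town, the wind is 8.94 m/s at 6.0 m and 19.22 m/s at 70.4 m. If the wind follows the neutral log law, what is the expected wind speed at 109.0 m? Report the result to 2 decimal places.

Log law: V ∝ ln(z/z₀). From the pair, with r = V₁/V₂ = 0.46514,
ln z₀ = (ln z₁ − r·ln z₂)/(1 − r) = (1.7918 − 0.46514×4.2542)/0.53486 = -0.3497 → z₀ = 0.7049 m
V₃ = V₁ · ln(z₃/z₀)/ln(z₁/z₀) = 8.94 × 5.0410/2.1415 = 21.0450 m/s

21.05 m/s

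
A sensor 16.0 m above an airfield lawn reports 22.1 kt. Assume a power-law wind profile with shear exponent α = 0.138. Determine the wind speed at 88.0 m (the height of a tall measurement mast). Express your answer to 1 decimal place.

28.0 kt

Power-law profile: V₂ = V₁ · (z₂/z₁)^α
V₂ = 22.1 × (88.0/16.0)^0.138 = 22.1 × (5.5000)^0.138
    = 22.1 × 1.2652 = 27.9616 kt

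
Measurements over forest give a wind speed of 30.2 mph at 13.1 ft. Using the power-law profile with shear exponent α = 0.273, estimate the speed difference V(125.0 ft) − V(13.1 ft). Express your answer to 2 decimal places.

Power law: V₂ = V₁ · (z₂/z₁)^α = 30.2 × (9.5420)^0.273 = 55.9047 mph
ΔV = 55.9047 − 30.2 = 25.7047 mph

25.70 mph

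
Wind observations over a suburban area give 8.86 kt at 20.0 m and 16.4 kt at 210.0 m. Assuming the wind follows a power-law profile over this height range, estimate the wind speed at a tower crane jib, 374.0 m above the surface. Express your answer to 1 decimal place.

19.1 kt

First find α: α = ln(V₂/V₁)/ln(z₂/z₁) = ln(16.4/8.86)/ln(210.0/20.0) = 0.61573/2.35138 = 0.2619
Extrapolate from 210.0 m to 374.0 m: V₃ = 16.4 × (374.0/210.0)^0.2619 = 16.4 × 1.1632 = 19.0757 kt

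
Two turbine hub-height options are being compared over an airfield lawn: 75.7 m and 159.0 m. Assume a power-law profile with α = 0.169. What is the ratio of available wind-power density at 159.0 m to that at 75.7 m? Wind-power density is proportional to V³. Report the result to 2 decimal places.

1.46

Speed ratio: V_B/V_A = (z_B/z_A)^α = (159.0/75.7)^0.169 = (2.1004)^0.169 = 1.13362
Power-density ratio: P_B/P_A = (V_B/V_A)³ = (1.13362)³ = 1.45682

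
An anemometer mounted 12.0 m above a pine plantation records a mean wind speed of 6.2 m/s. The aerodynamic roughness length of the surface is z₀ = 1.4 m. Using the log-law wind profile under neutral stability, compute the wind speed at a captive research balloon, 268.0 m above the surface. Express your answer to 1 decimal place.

Log law: V(z) ∝ ln(z/z₀), so V₂/V₁ = ln(z₂/z₀) / ln(z₁/z₀).
ln(268.0/1.4) = 5.2545, ln(12.0/1.4) = 2.1484
V₂ = 6.2 × 5.2545/2.1484 = 6.2 × 2.4457 = 15.1636 m/s

15.2 m/s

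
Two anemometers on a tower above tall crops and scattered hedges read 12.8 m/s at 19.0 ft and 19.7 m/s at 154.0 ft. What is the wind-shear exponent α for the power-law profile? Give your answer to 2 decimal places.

α ≈ 0.21

Power law: V₂/V₁ = (z₂/z₁)^α ⇒ α = ln(V₂/V₁) / ln(z₂/z₁)
α = ln(19.7/12.8) / ln(154.0/19.0) = ln(1.5391) / ln(8.1053)
  = 0.43117 / 2.09251 = 0.20606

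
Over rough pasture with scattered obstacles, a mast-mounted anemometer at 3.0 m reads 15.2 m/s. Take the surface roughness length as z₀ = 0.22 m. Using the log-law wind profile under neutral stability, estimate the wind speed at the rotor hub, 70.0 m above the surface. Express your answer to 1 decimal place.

33.5 m/s

Log law: V(z) ∝ ln(z/z₀), so V₂/V₁ = ln(z₂/z₀) / ln(z₁/z₀).
ln(70.0/0.22) = 5.7626, ln(3.0/0.22) = 2.6127
V₂ = 15.2 × 5.7626/2.6127 = 15.2 × 2.2056 = 33.5249 m/s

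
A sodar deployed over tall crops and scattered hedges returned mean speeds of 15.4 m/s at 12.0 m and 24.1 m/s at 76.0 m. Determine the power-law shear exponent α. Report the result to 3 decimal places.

Power law: V₂/V₁ = (z₂/z₁)^α ⇒ α = ln(V₂/V₁) / ln(z₂/z₁)
α = ln(24.1/15.4) / ln(76.0/12.0) = ln(1.5649) / ln(6.3333)
  = 0.44784 / 1.84583 = 0.24263

α ≈ 0.243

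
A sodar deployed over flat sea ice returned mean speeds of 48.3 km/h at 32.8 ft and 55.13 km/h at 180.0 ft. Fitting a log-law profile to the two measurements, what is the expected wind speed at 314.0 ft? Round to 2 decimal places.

Log law: V ∝ ln(z/z₀). From the pair, with r = V₁/V₂ = 0.87611,
ln z₀ = (ln z₁ − r·ln z₂)/(1 − r) = (3.4904 − 0.87611×5.1930)/0.12389 = -8.5494 → z₀ = 0.0001937 ft
V₃ = V₁ · ln(z₃/z₀)/ln(z₁/z₀) = 48.3 × 14.2988/12.0398 = 57.3622 km/h

57.36 km/h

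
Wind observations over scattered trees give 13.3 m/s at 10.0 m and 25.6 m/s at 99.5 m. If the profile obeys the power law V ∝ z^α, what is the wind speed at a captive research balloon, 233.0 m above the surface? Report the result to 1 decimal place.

32.6 m/s

First find α: α = ln(V₂/V₁)/ln(z₂/z₁) = ln(25.6/13.3)/ln(99.5/10.0) = 0.65483/2.29757 = 0.2850
Extrapolate from 99.5 m to 233.0 m: V₃ = 25.6 × (233.0/99.5)^0.2850 = 25.6 × 1.2744 = 32.6257 m/s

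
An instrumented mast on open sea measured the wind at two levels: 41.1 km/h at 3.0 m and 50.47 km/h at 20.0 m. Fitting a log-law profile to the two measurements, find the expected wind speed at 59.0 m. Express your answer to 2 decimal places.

Log law: V ∝ ln(z/z₀). From the pair, with r = V₁/V₂ = 0.81435,
ln z₀ = (ln z₁ − r·ln z₂)/(1 − r) = (1.0986 − 0.81435×2.9957)/0.18565 = -7.2228 → z₀ = 0.0007298 m
V₃ = V₁ · ln(z₃/z₀)/ln(z₁/z₀) = 41.1 × 11.3003/8.3214 = 55.8131 km/h

55.81 km/h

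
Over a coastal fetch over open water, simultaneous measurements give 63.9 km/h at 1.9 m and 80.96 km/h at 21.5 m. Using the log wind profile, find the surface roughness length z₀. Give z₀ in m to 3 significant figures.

z₀ ≈ 0.000215 m

Log law: V(z) ∝ ln(z/z₀). With r = V₁/V₂ = 63.9/80.96 = 0.78928,
r · ln(z₂/z₀) = ln(z₁/z₀) ⇒ ln z₀ = (ln z₁ − r·ln z₂)/(1 − r)
ln z₀ = (0.64185 − 0.78928×3.06805) / 0.21072 = -8.4457
z₀ = exp(-8.4457) = 0.0002148 m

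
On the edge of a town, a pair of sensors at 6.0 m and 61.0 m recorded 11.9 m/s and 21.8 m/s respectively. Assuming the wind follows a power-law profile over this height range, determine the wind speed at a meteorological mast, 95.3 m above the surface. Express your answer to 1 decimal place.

First find α: α = ln(V₂/V₁)/ln(z₂/z₁) = ln(21.8/11.9)/ln(61.0/6.0) = 0.60537/2.31911 = 0.2610
Extrapolate from 61.0 m to 95.3 m: V₃ = 21.8 × (95.3/61.0)^0.2610 = 21.8 × 1.1235 = 24.4926 m/s

24.5 m/s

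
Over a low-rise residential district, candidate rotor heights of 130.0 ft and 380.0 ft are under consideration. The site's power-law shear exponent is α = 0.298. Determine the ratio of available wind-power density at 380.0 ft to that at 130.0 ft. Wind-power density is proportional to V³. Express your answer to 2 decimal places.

Speed ratio: V_B/V_A = (z_B/z_A)^α = (380.0/130.0)^0.298 = (2.9231)^0.298 = 1.37664
Power-density ratio: P_B/P_A = (V_B/V_A)³ = (1.37664)³ = 2.60892

2.61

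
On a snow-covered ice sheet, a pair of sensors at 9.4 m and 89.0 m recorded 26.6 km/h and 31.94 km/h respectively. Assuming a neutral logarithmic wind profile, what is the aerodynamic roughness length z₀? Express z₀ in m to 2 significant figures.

z₀ ≈ 0.00013 m

Log law: V(z) ∝ ln(z/z₀). With r = V₁/V₂ = 26.6/31.94 = 0.83281,
r · ln(z₂/z₀) = ln(z₁/z₀) ⇒ ln z₀ = (ln z₁ − r·ln z₂)/(1 − r)
ln z₀ = (2.24071 − 0.83281×4.48864) / 0.16719 = -8.9568
z₀ = exp(-8.9568) = 0.0001289 m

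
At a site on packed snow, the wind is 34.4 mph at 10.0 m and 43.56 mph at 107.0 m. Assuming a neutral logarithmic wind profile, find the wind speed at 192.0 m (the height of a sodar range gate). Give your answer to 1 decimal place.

45.8 mph

Log law: V ∝ ln(z/z₀). From the pair, with r = V₁/V₂ = 0.78972,
ln z₀ = (ln z₁ − r·ln z₂)/(1 − r) = (2.3026 − 0.78972×4.6728)/0.21028 = -6.5988 → z₀ = 0.001362 m
V₃ = V₁ · ln(z₃/z₀)/ln(z₁/z₀) = 34.4 × 11.8563/8.9014 = 45.8195 mph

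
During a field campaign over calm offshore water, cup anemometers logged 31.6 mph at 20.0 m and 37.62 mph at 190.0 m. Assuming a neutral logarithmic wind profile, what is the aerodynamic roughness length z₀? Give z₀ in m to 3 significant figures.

z₀ ≈ 0.000148 m

Log law: V(z) ∝ ln(z/z₀). With r = V₁/V₂ = 31.6/37.62 = 0.83998,
r · ln(z₂/z₀) = ln(z₁/z₀) ⇒ ln z₀ = (ln z₁ − r·ln z₂)/(1 − r)
ln z₀ = (2.99573 − 0.83998×5.24702) / 0.16002 = -8.8217
z₀ = exp(-8.8217) = 0.0001475 m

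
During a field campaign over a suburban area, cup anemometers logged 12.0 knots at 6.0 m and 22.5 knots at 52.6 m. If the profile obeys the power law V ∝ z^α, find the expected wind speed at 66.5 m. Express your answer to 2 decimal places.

First find α: α = ln(V₂/V₁)/ln(z₂/z₁) = ln(22.5/12.0)/ln(52.6/6.0) = 0.62861/2.17096 = 0.2896
Extrapolate from 52.6 m to 66.5 m: V₃ = 22.5 × (66.5/52.6)^0.2896 = 22.5 × 1.0703 = 24.0807 knots

24.08 knots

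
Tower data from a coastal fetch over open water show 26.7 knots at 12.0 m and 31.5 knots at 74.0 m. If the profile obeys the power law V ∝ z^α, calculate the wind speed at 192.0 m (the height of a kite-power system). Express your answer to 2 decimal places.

34.35 knots

First find α: α = ln(V₂/V₁)/ln(z₂/z₁) = ln(31.5/26.7)/ln(74.0/12.0) = 0.16532/1.81916 = 0.0909
Extrapolate from 74.0 m to 192.0 m: V₃ = 31.5 × (192.0/74.0)^0.0909 = 31.5 × 1.0905 = 34.3511 knots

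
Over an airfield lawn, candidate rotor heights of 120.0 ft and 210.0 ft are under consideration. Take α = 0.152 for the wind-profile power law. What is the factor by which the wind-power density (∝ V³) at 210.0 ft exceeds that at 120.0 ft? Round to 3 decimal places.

Speed ratio: V_B/V_A = (z_B/z_A)^α = (210.0/120.0)^0.152 = (1.7500)^0.152 = 1.08878
Power-density ratio: P_B/P_A = (V_B/V_A)³ = (1.08878)³ = 1.29070

1.291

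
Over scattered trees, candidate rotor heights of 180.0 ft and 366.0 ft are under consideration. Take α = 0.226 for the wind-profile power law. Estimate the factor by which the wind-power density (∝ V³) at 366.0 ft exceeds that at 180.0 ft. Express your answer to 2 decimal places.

Speed ratio: V_B/V_A = (z_B/z_A)^α = (366.0/180.0)^0.226 = (2.0333)^0.226 = 1.17396
Power-density ratio: P_B/P_A = (V_B/V_A)³ = (1.17396)³ = 1.61795

1.62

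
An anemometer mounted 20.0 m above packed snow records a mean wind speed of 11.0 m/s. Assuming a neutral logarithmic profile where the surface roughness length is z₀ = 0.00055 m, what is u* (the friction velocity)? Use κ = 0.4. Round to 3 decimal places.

u* ≈ 0.419 m/s

Log law: V(z) = (u*/κ) · ln(z/z₀) ⇒ u* = κ · V / ln(z/z₀)
u* = 0.4 × 11.0 / ln(20.0/0.00055) = 0.4 × 11.0 / 10.5013
   = 4.4000 / 10.5013 = 0.4190 m/s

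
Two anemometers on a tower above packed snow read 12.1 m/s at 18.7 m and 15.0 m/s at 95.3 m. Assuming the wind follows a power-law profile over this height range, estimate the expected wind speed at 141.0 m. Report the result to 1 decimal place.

15.8 m/s

First find α: α = ln(V₂/V₁)/ln(z₂/z₁) = ln(15.0/12.1)/ln(95.3/18.7) = 0.21484/1.62851 = 0.1319
Extrapolate from 95.3 m to 141.0 m: V₃ = 15.0 × (141.0/95.3)^0.1319 = 15.0 × 1.0530 = 15.7956 m/s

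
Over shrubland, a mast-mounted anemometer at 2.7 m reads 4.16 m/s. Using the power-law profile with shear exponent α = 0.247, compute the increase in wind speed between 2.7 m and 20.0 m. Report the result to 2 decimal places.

2.66 m/s

Power law: V₂ = V₁ · (z₂/z₁)^α = 4.16 × (7.4074)^0.247 = 6.8218 m/s
ΔV = 6.8218 − 4.16 = 2.6618 m/s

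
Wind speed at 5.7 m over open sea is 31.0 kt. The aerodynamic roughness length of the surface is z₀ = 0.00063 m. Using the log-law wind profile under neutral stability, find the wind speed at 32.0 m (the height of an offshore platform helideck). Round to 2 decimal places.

Log law: V(z) ∝ ln(z/z₀), so V₂/V₁ = ln(z₂/z₀) / ln(z₁/z₀).
ln(32.0/0.00063) = 10.8355, ln(5.7/0.00063) = 9.1103
V₂ = 31.0 × 10.8355/9.1103 = 31.0 × 1.1894 = 36.8707 kt

36.87 kt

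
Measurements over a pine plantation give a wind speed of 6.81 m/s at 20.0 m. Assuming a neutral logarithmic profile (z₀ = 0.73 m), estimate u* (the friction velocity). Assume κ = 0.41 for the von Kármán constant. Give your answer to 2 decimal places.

u* ≈ 0.84 m/s

Log law: V(z) = (u*/κ) · ln(z/z₀) ⇒ u* = κ · V / ln(z/z₀)
u* = 0.41 × 6.81 / ln(20.0/0.73) = 0.41 × 6.81 / 3.3104
   = 2.7921 / 3.3104 = 0.8434 m/s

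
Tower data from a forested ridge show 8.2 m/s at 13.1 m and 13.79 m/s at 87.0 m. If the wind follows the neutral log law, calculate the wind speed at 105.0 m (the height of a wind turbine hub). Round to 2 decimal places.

14.35 m/s

Log law: V ∝ ln(z/z₀). From the pair, with r = V₁/V₂ = 0.59463,
ln z₀ = (ln z₁ − r·ln z₂)/(1 − r) = (2.5726 − 0.59463×4.4659)/0.40537 = -0.2047 → z₀ = 0.8149 m
V₃ = V₁ · ln(z₃/z₀)/ln(z₁/z₀) = 8.2 × 4.8586/2.7773 = 14.3452 m/s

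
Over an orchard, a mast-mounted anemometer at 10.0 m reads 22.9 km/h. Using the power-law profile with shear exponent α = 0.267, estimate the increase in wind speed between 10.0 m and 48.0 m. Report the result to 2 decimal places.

Power law: V₂ = V₁ · (z₂/z₁)^α = 22.9 × (4.8000)^0.267 = 34.8118 km/h
ΔV = 34.8118 − 22.9 = 11.9118 km/h

11.91 km/h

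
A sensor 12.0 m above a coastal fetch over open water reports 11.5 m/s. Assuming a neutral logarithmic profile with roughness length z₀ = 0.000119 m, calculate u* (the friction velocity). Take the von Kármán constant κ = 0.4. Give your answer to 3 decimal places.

u* ≈ 0.399 m/s

Log law: V(z) = (u*/κ) · ln(z/z₀) ⇒ u* = κ · V / ln(z/z₀)
u* = 0.4 × 11.5 / ln(12.0/0.000119) = 0.4 × 11.5 / 11.5213
   = 4.6000 / 11.5213 = 0.3993 m/s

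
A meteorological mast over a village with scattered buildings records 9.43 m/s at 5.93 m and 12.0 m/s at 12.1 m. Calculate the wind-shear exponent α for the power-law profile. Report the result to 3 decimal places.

Power law: V₂/V₁ = (z₂/z₁)^α ⇒ α = ln(V₂/V₁) / ln(z₂/z₁)
α = ln(12.0/9.43) / ln(12.1/5.93) = ln(1.2725) / ln(2.0405)
  = 0.24101 / 0.71318 = 0.33794

α ≈ 0.338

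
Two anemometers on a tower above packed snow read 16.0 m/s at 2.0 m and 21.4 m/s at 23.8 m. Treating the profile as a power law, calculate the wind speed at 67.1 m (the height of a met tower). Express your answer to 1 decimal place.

24.2 m/s

First find α: α = ln(V₂/V₁)/ln(z₂/z₁) = ln(21.4/16.0)/ln(23.8/2.0) = 0.29080/2.47654 = 0.1174
Extrapolate from 23.8 m to 67.1 m: V₃ = 21.4 × (67.1/23.8)^0.1174 = 21.4 × 1.1294 = 24.1697 m/s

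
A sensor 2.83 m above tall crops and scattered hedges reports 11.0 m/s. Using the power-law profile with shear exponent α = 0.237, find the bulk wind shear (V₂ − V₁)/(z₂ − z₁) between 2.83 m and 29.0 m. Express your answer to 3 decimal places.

Power law: V₂ = V₁ · (z₂/z₁)^α = 11.0 × (10.2473)^0.237 = 19.0945 m/s
ΔV/Δz = (19.0945 − 11.0)/(29.0 − 2.83) = 8.0945/26.1700 = 0.30930 m/s/m

0.309 m/s/m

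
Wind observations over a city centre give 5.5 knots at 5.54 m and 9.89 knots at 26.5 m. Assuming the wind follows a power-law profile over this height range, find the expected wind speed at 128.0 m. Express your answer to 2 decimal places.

First find α: α = ln(V₂/V₁)/ln(z₂/z₁) = ln(9.89/5.5)/ln(26.5/5.54) = 0.58678/1.56515 = 0.3749
Extrapolate from 26.5 m to 128.0 m: V₃ = 9.89 × (128.0/26.5)^0.3749 = 9.89 × 1.8048 = 17.8490 knots

17.85 knots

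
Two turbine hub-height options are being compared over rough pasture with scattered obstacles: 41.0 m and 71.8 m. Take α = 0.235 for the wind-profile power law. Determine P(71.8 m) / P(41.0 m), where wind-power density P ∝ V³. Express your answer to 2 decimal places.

1.48

Speed ratio: V_B/V_A = (z_B/z_A)^α = (71.8/41.0)^0.235 = (1.7512)^0.235 = 1.14074
Power-density ratio: P_B/P_A = (V_B/V_A)³ = (1.14074)³ = 1.48441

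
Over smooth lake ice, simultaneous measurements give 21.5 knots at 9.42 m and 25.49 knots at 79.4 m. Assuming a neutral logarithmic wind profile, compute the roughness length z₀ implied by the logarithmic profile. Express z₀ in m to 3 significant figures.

Log law: V(z) ∝ ln(z/z₀). With r = V₁/V₂ = 21.5/25.49 = 0.84347,
r · ln(z₂/z₀) = ln(z₁/z₀) ⇒ ln z₀ = (ln z₁ − r·ln z₂)/(1 − r)
ln z₀ = (2.24284 − 0.84347×4.37450) / 0.15653 = -9.2436
z₀ = exp(-9.2436) = 0.00009673 m

z₀ ≈ 0.0000967 m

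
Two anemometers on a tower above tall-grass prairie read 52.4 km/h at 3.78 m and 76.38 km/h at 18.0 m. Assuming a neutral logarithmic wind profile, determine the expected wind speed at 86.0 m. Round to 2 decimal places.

100.41 km/h

Log law: V ∝ ln(z/z₀). From the pair, with r = V₁/V₂ = 0.68604,
ln z₀ = (ln z₁ − r·ln z₂)/(1 − r) = (1.3297 − 0.68604×2.8904)/0.31396 = -2.0805 → z₀ = 0.1249 m
V₃ = V₁ · ln(z₃/z₀)/ln(z₁/z₀) = 52.4 × 6.5349/3.4103 = 100.4111 km/h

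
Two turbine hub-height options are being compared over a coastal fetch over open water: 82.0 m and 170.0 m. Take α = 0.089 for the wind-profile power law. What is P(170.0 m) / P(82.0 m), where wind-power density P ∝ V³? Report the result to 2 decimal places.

1.21

Speed ratio: V_B/V_A = (z_B/z_A)^α = (170.0/82.0)^0.089 = (2.0732)^0.089 = 1.06704
Power-density ratio: P_B/P_A = (V_B/V_A)³ = (1.06704)³ = 1.21490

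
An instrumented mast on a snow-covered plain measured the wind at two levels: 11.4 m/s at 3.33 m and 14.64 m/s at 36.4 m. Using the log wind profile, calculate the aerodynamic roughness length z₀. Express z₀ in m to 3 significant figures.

z₀ ≈ 0.000738 m

Log law: V(z) ∝ ln(z/z₀). With r = V₁/V₂ = 11.4/14.64 = 0.77869,
r · ln(z₂/z₀) = ln(z₁/z₀) ⇒ ln z₀ = (ln z₁ − r·ln z₂)/(1 − r)
ln z₀ = (1.20297 − 0.77869×3.59457) / 0.22131 = -7.2119
z₀ = exp(-7.2119) = 0.0007378 m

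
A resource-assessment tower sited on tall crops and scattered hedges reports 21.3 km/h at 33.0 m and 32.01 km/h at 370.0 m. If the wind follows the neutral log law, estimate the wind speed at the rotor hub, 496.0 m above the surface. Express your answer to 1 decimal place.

33.3 km/h

Log law: V ∝ ln(z/z₀). From the pair, with r = V₁/V₂ = 0.66542,
ln z₀ = (ln z₁ − r·ln z₂)/(1 − r) = (3.4965 − 0.66542×5.9135)/0.33458 = -1.3104 → z₀ = 0.2697 m
V₃ = V₁ · ln(z₃/z₀)/ln(z₁/z₀) = 21.3 × 7.5170/4.8069 = 33.3086 km/h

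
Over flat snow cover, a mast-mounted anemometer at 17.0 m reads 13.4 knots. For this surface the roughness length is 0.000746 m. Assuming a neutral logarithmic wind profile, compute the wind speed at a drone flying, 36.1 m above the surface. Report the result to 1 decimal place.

14.4 knots

Log law: V(z) ∝ ln(z/z₀), so V₂/V₁ = ln(z₂/z₀) / ln(z₁/z₀).
ln(36.1/0.000746) = 10.7871, ln(17.0/0.000746) = 10.0340
V₂ = 13.4 × 10.7871/10.0340 = 13.4 × 1.0751 = 14.4057 knots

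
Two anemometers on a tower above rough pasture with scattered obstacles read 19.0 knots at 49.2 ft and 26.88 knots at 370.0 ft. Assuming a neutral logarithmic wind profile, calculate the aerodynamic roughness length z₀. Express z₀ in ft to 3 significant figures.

Log law: V(z) ∝ ln(z/z₀). With r = V₁/V₂ = 19.0/26.88 = 0.70685,
r · ln(z₂/z₀) = ln(z₁/z₀) ⇒ ln z₀ = (ln z₁ − r·ln z₂)/(1 − r)
ln z₀ = (3.89589 − 0.70685×5.91350) / 0.29315 = -0.9689
z₀ = exp(-0.9689) = 0.3795 ft

z₀ ≈ 0.380 ft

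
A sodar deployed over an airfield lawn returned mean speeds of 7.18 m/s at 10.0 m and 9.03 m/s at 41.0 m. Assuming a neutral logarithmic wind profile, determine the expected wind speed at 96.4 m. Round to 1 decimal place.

Log law: V ∝ ln(z/z₀). From the pair, with r = V₁/V₂ = 0.79513,
ln z₀ = (ln z₁ − r·ln z₂)/(1 − r) = (2.3026 − 0.79513×3.7136)/0.20487 = -3.1736 → z₀ = 0.04185 m
V₃ = V₁ · ln(z₃/z₀)/ln(z₁/z₀) = 7.18 × 7.7421/5.4762 = 10.1509 m/s

10.2 m/s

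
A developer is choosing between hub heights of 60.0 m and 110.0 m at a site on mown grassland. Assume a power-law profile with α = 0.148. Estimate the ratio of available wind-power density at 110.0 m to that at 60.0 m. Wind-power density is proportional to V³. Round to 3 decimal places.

1.309

Speed ratio: V_B/V_A = (z_B/z_A)^α = (110.0/60.0)^0.148 = (1.8333)^0.148 = 1.09385
Power-density ratio: P_B/P_A = (V_B/V_A)³ = (1.09385)³ = 1.30882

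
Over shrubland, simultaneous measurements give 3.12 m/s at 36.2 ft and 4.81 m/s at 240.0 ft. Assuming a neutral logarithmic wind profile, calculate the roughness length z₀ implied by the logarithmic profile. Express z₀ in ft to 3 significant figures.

z₀ ≈ 1.10 ft

Log law: V(z) ∝ ln(z/z₀). With r = V₁/V₂ = 3.12/4.81 = 0.64865,
r · ln(z₂/z₀) = ln(z₁/z₀) ⇒ ln z₀ = (ln z₁ − r·ln z₂)/(1 − r)
ln z₀ = (3.58906 − 0.64865×5.48064) / 0.35135 = 0.0969
z₀ = exp(0.0969) = 1.102 ft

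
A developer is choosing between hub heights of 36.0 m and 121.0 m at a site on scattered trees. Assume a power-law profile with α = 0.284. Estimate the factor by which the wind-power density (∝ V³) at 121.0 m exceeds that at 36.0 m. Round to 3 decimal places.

Speed ratio: V_B/V_A = (z_B/z_A)^α = (121.0/36.0)^0.284 = (3.3611)^0.284 = 1.41098
Power-density ratio: P_B/P_A = (V_B/V_A)³ = (1.41098)³ = 2.80908

2.809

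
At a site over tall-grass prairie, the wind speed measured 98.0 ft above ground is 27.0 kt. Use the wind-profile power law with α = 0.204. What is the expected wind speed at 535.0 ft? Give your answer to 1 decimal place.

38.2 kt

Power-law profile: V₂ = V₁ · (z₂/z₁)^α
V₂ = 27.0 × (535.0/98.0)^0.204 = 27.0 × (5.4592)^0.204
    = 27.0 × 1.4138 = 38.1714 kt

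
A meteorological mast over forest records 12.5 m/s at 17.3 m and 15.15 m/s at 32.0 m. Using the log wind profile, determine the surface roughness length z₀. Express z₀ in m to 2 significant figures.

Log law: V(z) ∝ ln(z/z₀). With r = V₁/V₂ = 12.5/15.15 = 0.82508,
r · ln(z₂/z₀) = ln(z₁/z₀) ⇒ ln z₀ = (ln z₁ − r·ln z₂)/(1 − r)
ln z₀ = (2.85071 − 0.82508×3.46574) / 0.17492 = -0.0504
z₀ = exp(-0.0504) = 0.9509 m

z₀ ≈ 0.95 m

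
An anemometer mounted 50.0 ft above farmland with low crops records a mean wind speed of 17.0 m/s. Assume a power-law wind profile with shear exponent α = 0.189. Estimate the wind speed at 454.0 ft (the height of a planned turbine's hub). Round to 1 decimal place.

25.8 m/s

Power-law profile: V₂ = V₁ · (z₂/z₁)^α
V₂ = 17.0 × (454.0/50.0)^0.189 = 17.0 × (9.0800)^0.189
    = 17.0 × 1.5173 = 25.7945 m/s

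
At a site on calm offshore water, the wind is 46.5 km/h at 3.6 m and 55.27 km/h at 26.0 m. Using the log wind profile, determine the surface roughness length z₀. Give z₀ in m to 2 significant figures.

z₀ ≈ 0.00010 m

Log law: V(z) ∝ ln(z/z₀). With r = V₁/V₂ = 46.5/55.27 = 0.84132,
r · ln(z₂/z₀) = ln(z₁/z₀) ⇒ ln z₀ = (ln z₁ − r·ln z₂)/(1 − r)
ln z₀ = (1.28093 − 0.84132×3.25810) / 0.15868 = -9.2023
z₀ = exp(-9.2023) = 0.0001008 m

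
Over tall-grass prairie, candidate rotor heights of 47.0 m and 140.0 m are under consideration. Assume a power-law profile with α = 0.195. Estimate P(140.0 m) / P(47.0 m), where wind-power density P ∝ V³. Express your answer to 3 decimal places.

1.894

Speed ratio: V_B/V_A = (z_B/z_A)^α = (140.0/47.0)^0.195 = (2.9787)^0.195 = 1.23719
Power-density ratio: P_B/P_A = (V_B/V_A)³ = (1.23719)³ = 1.89368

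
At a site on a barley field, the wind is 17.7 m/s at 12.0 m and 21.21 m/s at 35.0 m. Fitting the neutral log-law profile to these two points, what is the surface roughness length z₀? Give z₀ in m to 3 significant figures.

Log law: V(z) ∝ ln(z/z₀). With r = V₁/V₂ = 17.7/21.21 = 0.83451,
r · ln(z₂/z₀) = ln(z₁/z₀) ⇒ ln z₀ = (ln z₁ − r·ln z₂)/(1 − r)
ln z₀ = (2.48491 − 0.83451×3.55535) / 0.16549 = -2.9130
z₀ = exp(-2.9130) = 0.05431 m

z₀ ≈ 0.0543 m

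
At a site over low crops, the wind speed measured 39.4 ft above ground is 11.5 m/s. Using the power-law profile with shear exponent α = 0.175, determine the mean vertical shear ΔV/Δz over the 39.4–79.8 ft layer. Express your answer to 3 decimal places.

Power law: V₂ = V₁ · (z₂/z₁)^α = 11.5 × (2.0254)^0.175 = 13.0118 m/s
ΔV/Δz = (13.0118 − 11.5)/(79.8 − 39.4) = 1.5118/40.4000 = 0.03742 m/s/ft

0.037 m/s/ft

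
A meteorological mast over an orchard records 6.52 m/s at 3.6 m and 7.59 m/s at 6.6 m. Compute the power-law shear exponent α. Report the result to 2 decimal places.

Power law: V₂/V₁ = (z₂/z₁)^α ⇒ α = ln(V₂/V₁) / ln(z₂/z₁)
α = ln(7.59/6.52) / ln(6.6/3.6) = ln(1.1641) / ln(1.8333)
  = 0.15196 / 0.60614 = 0.25070

α ≈ 0.25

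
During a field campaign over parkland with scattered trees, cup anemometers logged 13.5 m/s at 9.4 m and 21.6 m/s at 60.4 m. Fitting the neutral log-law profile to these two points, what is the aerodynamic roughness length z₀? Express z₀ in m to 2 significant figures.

z₀ ≈ 0.42 m

Log law: V(z) ∝ ln(z/z₀). With r = V₁/V₂ = 13.5/21.6 = 0.62500,
r · ln(z₂/z₀) = ln(z₁/z₀) ⇒ ln z₀ = (ln z₁ − r·ln z₂)/(1 − r)
ln z₀ = (2.24071 − 0.62500×4.10099) / 0.37500 = -0.8598
z₀ = exp(-0.8598) = 0.4233 m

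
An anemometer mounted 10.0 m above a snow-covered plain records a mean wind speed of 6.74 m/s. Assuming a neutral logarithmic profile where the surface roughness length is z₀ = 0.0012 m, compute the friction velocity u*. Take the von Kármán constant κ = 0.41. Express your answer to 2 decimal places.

u* ≈ 0.31 m/s

Log law: V(z) = (u*/κ) · ln(z/z₀) ⇒ u* = κ · V / ln(z/z₀)
u* = 0.41 × 6.74 / ln(10.0/0.0012) = 0.41 × 6.74 / 9.0280
   = 2.7634 / 9.0280 = 0.3061 m/s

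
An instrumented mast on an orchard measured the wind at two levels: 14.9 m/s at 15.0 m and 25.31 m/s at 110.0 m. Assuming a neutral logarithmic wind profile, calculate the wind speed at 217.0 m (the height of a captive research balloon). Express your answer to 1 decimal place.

28.9 m/s

Log law: V ∝ ln(z/z₀). From the pair, with r = V₁/V₂ = 0.58870,
ln z₀ = (ln z₁ − r·ln z₂)/(1 − r) = (2.7081 − 0.58870×4.7005)/0.41130 = -0.1437 → z₀ = 0.8661 m
V₃ = V₁ · ln(z₃/z₀)/ln(z₁/z₀) = 14.9 × 5.5236/2.8518 = 28.8598 m/s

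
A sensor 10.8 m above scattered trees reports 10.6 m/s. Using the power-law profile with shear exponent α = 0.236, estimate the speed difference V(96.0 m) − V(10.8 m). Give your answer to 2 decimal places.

7.15 m/s

Power law: V₂ = V₁ · (z₂/z₁)^α = 10.6 × (8.8889)^0.236 = 17.7515 m/s
ΔV = 17.7515 − 10.6 = 7.1515 m/s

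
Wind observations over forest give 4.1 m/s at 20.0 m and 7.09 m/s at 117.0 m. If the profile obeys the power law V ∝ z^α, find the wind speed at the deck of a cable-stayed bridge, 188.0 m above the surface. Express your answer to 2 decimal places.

First find α: α = ln(V₂/V₁)/ln(z₂/z₁) = ln(7.09/4.1)/ln(117.0/20.0) = 0.54770/1.76644 = 0.3101
Extrapolate from 117.0 m to 188.0 m: V₃ = 7.09 × (188.0/117.0)^0.3101 = 7.09 × 1.1584 = 8.2131 m/s

8.21 m/s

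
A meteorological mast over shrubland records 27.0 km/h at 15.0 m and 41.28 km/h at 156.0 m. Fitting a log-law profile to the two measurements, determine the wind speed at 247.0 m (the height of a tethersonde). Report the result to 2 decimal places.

Log law: V ∝ ln(z/z₀). From the pair, with r = V₁/V₂ = 0.65407,
ln z₀ = (ln z₁ − r·ln z₂)/(1 − r) = (2.7081 − 0.65407×5.0499)/0.34593 = -1.7197 → z₀ = 0.1791 m
V₃ = V₁ · ln(z₃/z₀)/ln(z₁/z₀) = 27.0 × 7.2291/4.4278 = 44.0822 km/h

44.08 km/h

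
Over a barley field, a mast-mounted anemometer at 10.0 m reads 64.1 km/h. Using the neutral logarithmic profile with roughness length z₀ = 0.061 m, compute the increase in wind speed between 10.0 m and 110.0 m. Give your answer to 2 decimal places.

Log law: V₂ = V₁ · ln(z₂/z₀)/ln(z₁/z₀) = 64.1 × 7.4974/5.0995 = 94.2414 km/h
ΔV = 94.2414 − 64.1 = 30.1414 km/h

30.14 km/h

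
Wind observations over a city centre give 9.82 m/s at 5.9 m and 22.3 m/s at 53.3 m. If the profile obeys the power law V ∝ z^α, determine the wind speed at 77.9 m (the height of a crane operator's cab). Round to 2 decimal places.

First find α: α = ln(V₂/V₁)/ln(z₂/z₁) = ln(22.3/9.82)/ln(53.3/5.9) = 0.82017/2.20098 = 0.3726
Extrapolate from 53.3 m to 77.9 m: V₃ = 22.3 × (77.9/53.3)^0.3726 = 22.3 × 1.1519 = 25.6873 m/s

25.69 m/s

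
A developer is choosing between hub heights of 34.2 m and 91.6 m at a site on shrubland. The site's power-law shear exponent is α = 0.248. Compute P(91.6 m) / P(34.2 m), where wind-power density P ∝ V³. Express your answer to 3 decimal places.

2.081

Speed ratio: V_B/V_A = (z_B/z_A)^α = (91.6/34.2)^0.248 = (2.6784)^0.248 = 1.27677
Power-density ratio: P_B/P_A = (V_B/V_A)³ = (1.27677)³ = 2.08130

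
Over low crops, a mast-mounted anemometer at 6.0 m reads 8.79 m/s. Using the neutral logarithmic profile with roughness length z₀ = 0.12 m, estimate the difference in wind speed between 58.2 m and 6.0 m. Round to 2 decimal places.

5.11 m/s

Log law: V₂ = V₁ · ln(z₂/z₀)/ln(z₁/z₀) = 8.79 × 6.1841/3.9120 = 13.8953 m/s
ΔV = 13.8953 − 8.79 = 5.1053 m/s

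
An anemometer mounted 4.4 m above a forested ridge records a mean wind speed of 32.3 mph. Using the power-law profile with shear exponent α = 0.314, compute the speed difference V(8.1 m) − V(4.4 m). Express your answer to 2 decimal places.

6.82 mph

Power law: V₂ = V₁ · (z₂/z₁)^α = 32.3 × (1.8409)^0.314 = 39.1221 mph
ΔV = 39.1221 − 32.3 = 6.8221 mph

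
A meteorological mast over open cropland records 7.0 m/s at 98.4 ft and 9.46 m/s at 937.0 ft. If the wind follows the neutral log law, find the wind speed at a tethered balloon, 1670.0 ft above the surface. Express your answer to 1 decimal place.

Log law: V ∝ ln(z/z₀). From the pair, with r = V₁/V₂ = 0.73996,
ln z₀ = (ln z₁ − r·ln z₂)/(1 − r) = (4.5890 − 0.73996×6.8427)/0.26004 = -1.8238 → z₀ = 0.1614 ft
V₃ = V₁ · ln(z₃/z₀)/ln(z₁/z₀) = 7.0 × 9.2443/6.4128 = 10.0908 m/s

10.1 m/s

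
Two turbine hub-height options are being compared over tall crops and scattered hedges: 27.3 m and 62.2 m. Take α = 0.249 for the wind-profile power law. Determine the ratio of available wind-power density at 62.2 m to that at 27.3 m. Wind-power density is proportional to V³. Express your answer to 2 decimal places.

1.85

Speed ratio: V_B/V_A = (z_B/z_A)^α = (62.2/27.3)^0.249 = (2.2784)^0.249 = 1.22758
Power-density ratio: P_B/P_A = (V_B/V_A)³ = (1.22758)³ = 1.84990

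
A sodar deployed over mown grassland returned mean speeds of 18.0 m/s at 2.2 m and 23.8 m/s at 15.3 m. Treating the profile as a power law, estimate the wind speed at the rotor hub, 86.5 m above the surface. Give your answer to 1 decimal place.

First find α: α = ln(V₂/V₁)/ln(z₂/z₁) = ln(23.8/18.0)/ln(15.3/2.2) = 0.27931/1.93940 = 0.1440
Extrapolate from 15.3 m to 86.5 m: V₃ = 23.8 × (86.5/15.3)^0.1440 = 23.8 × 1.2834 = 30.5441 m/s

30.5 m/s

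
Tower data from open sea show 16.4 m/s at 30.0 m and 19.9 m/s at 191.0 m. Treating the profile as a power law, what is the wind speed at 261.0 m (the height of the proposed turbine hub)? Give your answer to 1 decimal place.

20.6 m/s

First find α: α = ln(V₂/V₁)/ln(z₂/z₁) = ln(19.9/16.4)/ln(191.0/30.0) = 0.19344/1.85108 = 0.1045
Extrapolate from 191.0 m to 261.0 m: V₃ = 19.9 × (261.0/191.0)^0.1045 = 19.9 × 1.0332 = 20.5600 m/s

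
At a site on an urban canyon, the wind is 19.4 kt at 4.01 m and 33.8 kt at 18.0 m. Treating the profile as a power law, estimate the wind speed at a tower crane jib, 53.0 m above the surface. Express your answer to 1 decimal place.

50.4 kt

First find α: α = ln(V₂/V₁)/ln(z₂/z₁) = ln(33.8/19.4)/ln(18.0/4.01) = 0.55519/1.50158 = 0.3697
Extrapolate from 18.0 m to 53.0 m: V₃ = 33.8 × (53.0/18.0)^0.3697 = 33.8 × 1.4908 = 50.3876 kt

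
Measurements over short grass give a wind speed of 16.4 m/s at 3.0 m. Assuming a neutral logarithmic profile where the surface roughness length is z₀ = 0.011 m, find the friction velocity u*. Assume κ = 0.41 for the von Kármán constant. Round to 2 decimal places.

Log law: V(z) = (u*/κ) · ln(z/z₀) ⇒ u* = κ · V / ln(z/z₀)
u* = 0.41 × 16.4 / ln(3.0/0.011) = 0.41 × 16.4 / 5.6085
   = 6.7240 / 5.6085 = 1.1989 m/s

u* ≈ 1.20 m/s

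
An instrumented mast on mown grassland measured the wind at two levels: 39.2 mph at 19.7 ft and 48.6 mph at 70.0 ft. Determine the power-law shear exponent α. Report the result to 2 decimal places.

α ≈ 0.17

Power law: V₂/V₁ = (z₂/z₁)^α ⇒ α = ln(V₂/V₁) / ln(z₂/z₁)
α = ln(48.6/39.2) / ln(70.0/19.7) = ln(1.2398) / ln(3.5533)
  = 0.21495 / 1.26788 = 0.16953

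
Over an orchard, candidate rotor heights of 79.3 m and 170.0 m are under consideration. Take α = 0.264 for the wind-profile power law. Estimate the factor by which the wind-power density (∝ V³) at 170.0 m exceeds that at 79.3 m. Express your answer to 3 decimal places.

1.829

Speed ratio: V_B/V_A = (z_B/z_A)^α = (170.0/79.3)^0.264 = (2.1438)^0.264 = 1.22301
Power-density ratio: P_B/P_A = (V_B/V_A)³ = (1.22301)³ = 1.82933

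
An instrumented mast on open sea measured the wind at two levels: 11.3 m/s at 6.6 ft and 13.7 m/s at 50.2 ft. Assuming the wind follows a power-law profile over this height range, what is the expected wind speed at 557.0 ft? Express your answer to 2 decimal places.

17.22 m/s

First find α: α = ln(V₂/V₁)/ln(z₂/z₁) = ln(13.7/11.3)/ln(50.2/6.6) = 0.19259/2.02895 = 0.0949
Extrapolate from 50.2 ft to 557.0 ft: V₃ = 13.7 × (557.0/50.2)^0.0949 = 13.7 × 1.2566 = 17.2159 m/s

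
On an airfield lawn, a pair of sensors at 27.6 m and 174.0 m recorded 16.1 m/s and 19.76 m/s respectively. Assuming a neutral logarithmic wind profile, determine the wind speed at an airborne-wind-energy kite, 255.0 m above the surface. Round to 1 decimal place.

Log law: V ∝ ln(z/z₀). From the pair, with r = V₁/V₂ = 0.81478,
ln z₀ = (ln z₁ − r·ln z₂)/(1 − r) = (3.3178 − 0.81478×5.1591)/0.18522 = -4.7816 → z₀ = 0.008382 m
V₃ = V₁ · ln(z₃/z₀)/ln(z₁/z₀) = 16.1 × 10.3229/8.0994 = 20.5198 m/s

20.5 m/s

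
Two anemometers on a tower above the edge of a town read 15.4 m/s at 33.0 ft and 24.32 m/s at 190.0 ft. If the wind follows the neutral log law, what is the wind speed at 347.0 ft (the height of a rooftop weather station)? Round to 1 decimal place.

Log law: V ∝ ln(z/z₀). From the pair, with r = V₁/V₂ = 0.63322,
ln z₀ = (ln z₁ − r·ln z₂)/(1 − r) = (3.4965 − 0.63322×5.2470)/0.36678 = 0.4743 → z₀ = 1.607 ft
V₃ = V₁ · ln(z₃/z₀)/ln(z₁/z₀) = 15.4 × 5.3750/3.0222 = 27.3891 m/s

27.4 m/s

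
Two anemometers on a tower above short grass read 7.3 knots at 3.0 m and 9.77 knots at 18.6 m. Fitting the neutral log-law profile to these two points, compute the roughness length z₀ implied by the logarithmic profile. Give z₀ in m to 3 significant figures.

Log law: V(z) ∝ ln(z/z₀). With r = V₁/V₂ = 7.3/9.77 = 0.74719,
r · ln(z₂/z₀) = ln(z₁/z₀) ⇒ ln z₀ = (ln z₁ − r·ln z₂)/(1 − r)
ln z₀ = (1.09861 − 0.74719×2.92316) / 0.25281 = -4.2938
z₀ = exp(-4.2938) = 0.01365 m

z₀ ≈ 0.0137 m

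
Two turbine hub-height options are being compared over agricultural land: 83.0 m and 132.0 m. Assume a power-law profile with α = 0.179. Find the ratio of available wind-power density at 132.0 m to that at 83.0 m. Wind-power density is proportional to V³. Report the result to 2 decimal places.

Speed ratio: V_B/V_A = (z_B/z_A)^α = (132.0/83.0)^0.179 = (1.5904)^0.179 = 1.08660
Power-density ratio: P_B/P_A = (V_B/V_A)³ = (1.08660)³ = 1.28293

1.28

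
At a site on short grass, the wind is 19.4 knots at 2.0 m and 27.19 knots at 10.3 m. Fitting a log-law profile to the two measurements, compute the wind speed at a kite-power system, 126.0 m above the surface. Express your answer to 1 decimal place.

39.1 knots

Log law: V ∝ ln(z/z₀). From the pair, with r = V₁/V₂ = 0.71350,
ln z₀ = (ln z₁ − r·ln z₂)/(1 − r) = (0.6931 − 0.71350×2.3321)/0.28650 = -3.3886 → z₀ = 0.03376 m
V₃ = V₁ · ln(z₃/z₀)/ln(z₁/z₀) = 19.4 × 8.2248/4.0817 = 39.0919 knots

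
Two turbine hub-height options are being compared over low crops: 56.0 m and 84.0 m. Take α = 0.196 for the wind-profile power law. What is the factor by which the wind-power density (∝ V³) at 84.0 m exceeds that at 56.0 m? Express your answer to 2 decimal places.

1.27

Speed ratio: V_B/V_A = (z_B/z_A)^α = (84.0/56.0)^0.196 = (1.5000)^0.196 = 1.08271
Power-density ratio: P_B/P_A = (V_B/V_A)³ = (1.08271)³ = 1.26923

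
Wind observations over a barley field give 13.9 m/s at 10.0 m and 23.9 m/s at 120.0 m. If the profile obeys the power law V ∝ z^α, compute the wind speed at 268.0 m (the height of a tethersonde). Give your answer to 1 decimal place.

28.5 m/s

First find α: α = ln(V₂/V₁)/ln(z₂/z₁) = ln(23.9/13.9)/ln(120.0/10.0) = 0.54199/2.48491 = 0.2181
Extrapolate from 120.0 m to 268.0 m: V₃ = 23.9 × (268.0/120.0)^0.2181 = 23.9 × 1.1915 = 28.4780 m/s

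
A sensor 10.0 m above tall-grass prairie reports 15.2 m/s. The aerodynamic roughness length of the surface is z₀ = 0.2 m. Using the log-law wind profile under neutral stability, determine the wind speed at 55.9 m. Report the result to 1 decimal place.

Log law: V(z) ∝ ln(z/z₀), so V₂/V₁ = ln(z₂/z₀) / ln(z₁/z₀).
ln(55.9/0.2) = 5.6330, ln(10.0/0.2) = 3.9120
V₂ = 15.2 × 5.6330/3.9120 = 15.2 × 1.4399 = 21.8868 m/s

21.9 m/s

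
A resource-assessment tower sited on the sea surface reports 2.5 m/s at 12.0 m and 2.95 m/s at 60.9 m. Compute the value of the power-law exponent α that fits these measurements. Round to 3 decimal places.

Power law: V₂/V₁ = (z₂/z₁)^α ⇒ α = ln(V₂/V₁) / ln(z₂/z₁)
α = ln(2.95/2.5) / ln(60.9/12.0) = ln(1.1800) / ln(5.0750)
  = 0.16551 / 1.62433 = 0.10190

α ≈ 0.102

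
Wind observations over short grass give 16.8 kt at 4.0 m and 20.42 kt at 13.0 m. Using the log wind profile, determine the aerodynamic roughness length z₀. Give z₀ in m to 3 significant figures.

Log law: V(z) ∝ ln(z/z₀). With r = V₁/V₂ = 16.8/20.42 = 0.82272,
r · ln(z₂/z₀) = ln(z₁/z₀) ⇒ ln z₀ = (ln z₁ − r·ln z₂)/(1 − r)
ln z₀ = (1.38629 − 0.82272×2.56495) / 0.17728 = -4.0837
z₀ = exp(-4.0837) = 0.01684 m

z₀ ≈ 0.0168 m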